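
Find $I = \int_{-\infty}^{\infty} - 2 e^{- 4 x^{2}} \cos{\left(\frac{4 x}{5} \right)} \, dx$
$- \frac{\sqrt{\pi}}{e^{\frac{1}{25}}}$

Let $b$ denote the cosine frequency and define $I(b) = \int_{-\infty}^{\infty} - 2 e^{- 4 x^{2}} \cos{\left(b x \right)} \, dx$.

Differentiating under the integral sign,
$$I'(b) = \int_{-\infty}^{\infty} 2 x e^{- 4 x^{2}} \sin{\left(b x \right)} \, dx.$$

Integrate $\int_{-\infty}^{\infty} x \sin(b x)\, e^{- 4 x^{2}}\, dx$ by parts with $u = \sin(b x)$ and $dv = x\, e^{- 4 x^{2}}\, dx$, giving $v = - \frac{e^{- 4 x^{2}}}{8}$. The boundary term vanishes and
$$\int_{-\infty}^{\infty} x \sin(b x)\, e^{- 4 x^{2}}\, dx = \frac{b}{8} \int_{-\infty}^{\infty} \cos(b x)\, e^{- 4 x^{2}}\, dx,$$
so $I'(b) = - \frac{b}{8}\, I(b)$.

This is a separable first-order ODE; solving with the initial condition $I(0) = \int_{-\infty}^{\infty} - 2 e^{- 4 x^{2}}\,dx = - \sqrt{\pi}$ gives
$$I(b) = - \sqrt{\pi} e^{- \frac{b^{2}}{16}}.$$

Setting $b = \frac{4}{5}$:
$$I = - \frac{\sqrt{\pi}}{e^{\frac{1}{25}}}.$$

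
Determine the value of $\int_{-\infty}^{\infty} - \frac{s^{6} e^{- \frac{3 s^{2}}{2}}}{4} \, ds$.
$- \frac{5 \sqrt{6} \sqrt{\pi}}{108}$

Begin with the known integral
$$J(a) = \int_{-\infty}^{\infty} - \frac{e^{- a s^{2}}}{4} \, ds = - \frac{\sqrt{\pi}}{4 \sqrt{a}}.$$

Differentiating under the integral sign brings down a factor of $(-s^2)$:
$$\frac{dJ}{da} = \int_{-\infty}^{\infty} \frac{s^{2} e^{- a s^{2}}}{4} \, ds = \frac{\sqrt{\pi}}{8 a^{\frac{3}{2}}}.$$

Repeating $3$ times in total — each differentiation brings down another $(-s^2)$ — gives
$$\frac{d^{3}J}{da^{3}} = \int_{-\infty}^{\infty} \frac{s^{6} e^{- a s^{2}}}{4} \, ds = \frac{15 \sqrt{\pi}}{32 a^{\frac{7}{2}}},$$
and the integrand here is $(-1)^{3}$ times the target integrand, so $I = (-1)^{3}\,\frac{d^{3}J}{da^{3}} = - \frac{15 \sqrt{\pi}}{32 a^{\frac{7}{2}}}$.

Setting $a = \frac{3}{2}$:
$$I = - \frac{5 \sqrt{6} \sqrt{\pi}}{108}.$$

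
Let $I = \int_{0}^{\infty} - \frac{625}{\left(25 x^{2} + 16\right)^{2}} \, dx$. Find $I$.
$- \frac{125 \pi}{256}$

Recall the elementary integral
$$J(a) = \int_{0}^{\infty} - \frac{1}{a^{2} + x^{2}} \, dx = - \frac{\pi}{2 a}.$$

Differentiating under the integral sign with respect to $a$,
$$\frac{dJ}{da} = \int_{0}^{\infty} \frac{2 a}{\left(a^{2} + x^{2}\right)^{2}} \, dx = \frac{\pi}{2 a^{2}},$$
so $\int_{0}^{\infty} - \frac{1}{\left(a^{2} + x^{2}\right)^{2}} \, dx = - \frac{\pi}{4 a^{3}}$.

Setting $a = \frac{4}{5}$:
$$I = - \frac{125 \pi}{256}.$$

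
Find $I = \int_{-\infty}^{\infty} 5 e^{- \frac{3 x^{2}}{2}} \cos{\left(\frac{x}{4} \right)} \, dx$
$\frac{5 \sqrt{6} \sqrt{\pi}}{3 e^{\frac{1}{96}}}$

Let $b$ denote the cosine frequency and define $I(b) = \int_{-\infty}^{\infty} 5 e^{- \frac{3 x^{2}}{2}} \cos{\left(b x \right)} \, dx$.

Differentiating under the integral sign,
$$I'(b) = \int_{-\infty}^{\infty} - 5 x e^{- \frac{3 x^{2}}{2}} \sin{\left(b x \right)} \, dx.$$

Integrate $\int_{-\infty}^{\infty} x \sin(b x)\, e^{- \frac{3 x^{2}}{2}}\, dx$ by parts with $u = \sin(b x)$ and $dv = x\, e^{- \frac{3 x^{2}}{2}}\, dx$, giving $v = - \frac{e^{- \frac{3 x^{2}}{2}}}{3}$. The boundary term vanishes and
$$\int_{-\infty}^{\infty} x \sin(b x)\, e^{- \frac{3 x^{2}}{2}}\, dx = \frac{b}{3} \int_{-\infty}^{\infty} \cos(b x)\, e^{- \frac{3 x^{2}}{2}}\, dx,$$
so $I'(b) = - \frac{b}{3}\, I(b)$.

This is a separable first-order ODE; solving with the initial condition $I(0) = \int_{-\infty}^{\infty} 5 e^{- \frac{3 x^{2}}{2}}\,dx = \frac{5 \sqrt{6} \sqrt{\pi}}{3}$ gives
$$I(b) = \frac{5 \sqrt{6} \sqrt{\pi} e^{- \frac{b^{2}}{6}}}{3}.$$

Setting $b = \frac{1}{4}$:
$$I = \frac{5 \sqrt{6} \sqrt{\pi}}{3 e^{\frac{1}{96}}}.$$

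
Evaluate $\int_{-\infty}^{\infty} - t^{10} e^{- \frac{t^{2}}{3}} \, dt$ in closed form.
$- \frac{229635 \sqrt{3} \sqrt{\pi}}{32}$

Begin with the known integral
$$J(a) = \int_{-\infty}^{\infty} - e^{- a t^{2}} \, dt = - \frac{\sqrt{\pi}}{\sqrt{a}}.$$

Differentiating under the integral sign brings down a factor of $(-t^2)$:
$$\frac{dJ}{da} = \int_{-\infty}^{\infty} t^{2} e^{- a t^{2}} \, dt = \frac{\sqrt{\pi}}{2 a^{\frac{3}{2}}}.$$

Repeating $5$ times in total — each differentiation brings down another $(-t^2)$ — gives
$$\frac{d^{5}J}{da^{5}} = \int_{-\infty}^{\infty} t^{10} e^{- a t^{2}} \, dt = \frac{945 \sqrt{\pi}}{32 a^{\frac{11}{2}}},$$
and the integrand here is $(-1)^{5}$ times the target integrand, so $I = (-1)^{5}\,\frac{d^{5}J}{da^{5}} = - \frac{945 \sqrt{\pi}}{32 a^{\frac{11}{2}}}$.

Setting $a = \frac{1}{3}$:
$$I = - \frac{229635 \sqrt{3} \sqrt{\pi}}{32}.$$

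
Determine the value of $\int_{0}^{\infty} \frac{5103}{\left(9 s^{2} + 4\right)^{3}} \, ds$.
$\frac{5103 \pi}{512}$

Begin with the known result
$$J(a) = \int_{0}^{\infty} \frac{7}{a^{2} + s^{2}} \, ds = \frac{7 \pi}{2 a}.$$

Differentiating under the integral sign with respect to $a$,
$$\frac{dJ}{da} = \int_{0}^{\infty} - \frac{14 a}{\left(a^{2} + s^{2}\right)^{2}} \, ds = - \frac{7 \pi}{2 a^{2}},$$
so $\int_{0}^{\infty} \frac{7}{\left(a^{2} + s^{2}\right)^{2}} \, ds = \frac{7 \pi}{4 a^{3}}$.

Repeating — each differentiation of $1/(s^2+a^2)^j$ produces $-2ja/(s^2+a^2)^{j+1}$ — and dividing through by $-2ja$ at each step yields, after $2$ differentiations in total,
$$\int_{0}^{\infty} \frac{7}{\left(a^{2} + s^{2}\right)^{3}} \, ds = \frac{21 \pi}{16 a^{5}}.$$

Setting $a = \frac{2}{3}$:
$$I = \frac{5103 \pi}{512}.$$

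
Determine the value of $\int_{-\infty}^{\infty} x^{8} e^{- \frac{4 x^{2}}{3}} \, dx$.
$\frac{8505 \sqrt{3} \sqrt{\pi}}{8192}$

Consider the simpler parametrised integral
$$J(a) = \int_{-\infty}^{\infty} e^{- a x^{2}} \, dx = \frac{\sqrt{\pi}}{\sqrt{a}}.$$

Differentiating under the integral sign brings down a factor of $(-x^2)$:
$$\frac{dJ}{da} = \int_{-\infty}^{\infty} - x^{2} e^{- a x^{2}} \, dx = - \frac{\sqrt{\pi}}{2 a^{\frac{3}{2}}}.$$

Repeating $4$ times in total — each differentiation brings down another $(-x^2)$ — gives
$$\frac{d^{4}J}{da^{4}} = \int_{-\infty}^{\infty} x^{8} e^{- a x^{2}} \, dx = \frac{105 \sqrt{\pi}}{16 a^{\frac{9}{2}}},$$
and the integrand here is exactly the target integrand, so $I = \frac{105 \sqrt{\pi}}{16 a^{\frac{9}{2}}}$.

Setting $a = \frac{4}{3}$:
$$I = \frac{8505 \sqrt{3} \sqrt{\pi}}{8192}.$$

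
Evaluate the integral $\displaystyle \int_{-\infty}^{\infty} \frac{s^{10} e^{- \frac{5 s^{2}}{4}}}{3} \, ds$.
$\frac{4032 \sqrt{5} \sqrt{\pi}}{3125}$

Consider the simpler parametrised integral
$$J(a) = \int_{-\infty}^{\infty} \frac{e^{- a s^{2}}}{3} \, ds = \frac{\sqrt{\pi}}{3 \sqrt{a}}.$$

Differentiating under the integral sign brings down a factor of $(-s^2)$:
$$\frac{dJ}{da} = \int_{-\infty}^{\infty} - \frac{s^{2} e^{- a s^{2}}}{3} \, ds = - \frac{\sqrt{\pi}}{6 a^{\frac{3}{2}}}.$$

Repeating $5$ times in total — each differentiation brings down another $(-s^2)$ — gives
$$\frac{d^{5}J}{da^{5}} = \int_{-\infty}^{\infty} - \frac{s^{10} e^{- a s^{2}}}{3} \, ds = - \frac{315 \sqrt{\pi}}{32 a^{\frac{11}{2}}},$$
and the integrand here is $(-1)^{5}$ times the target integrand, so $I = (-1)^{5}\,\frac{d^{5}J}{da^{5}} = \frac{315 \sqrt{\pi}}{32 a^{\frac{11}{2}}}$.

Setting $a = \frac{5}{4}$:
$$I = \frac{4032 \sqrt{5} \sqrt{\pi}}{3125}.$$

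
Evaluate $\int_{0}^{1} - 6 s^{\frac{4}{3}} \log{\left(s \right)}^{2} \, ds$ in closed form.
$- \frac{324}{343}$

Begin with the known integral
$$J(a) = \int_{0}^{1} - 6 s^{a} \, ds = - \frac{6}{a + 1}.$$

Differentiating under the integral sign brings down a factor of $\ln s$:
$$\frac{dJ}{da} = \int_{0}^{1} - 6 s^{a} \log{\left(s \right)} \, ds = \frac{6}{\left(a + 1\right)^{2}}.$$

Repeating twice in total — each differentiation brings down another $\ln s$ — gives
$$\frac{d^{2}J}{da^{2}} = \int_{0}^{1} - 6 s^{a} \log{\left(s \right)}^{2} \, ds = - \frac{12}{\left(a + 1\right)^{3}},$$
and the integrand here is exactly the target integrand, so $I = - \frac{12}{\left(a + 1\right)^{3}}$.

Setting $a = \frac{4}{3}$:
$$I = - \frac{324}{343}.$$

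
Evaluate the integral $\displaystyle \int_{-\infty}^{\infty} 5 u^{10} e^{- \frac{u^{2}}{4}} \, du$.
$302400 \sqrt{\pi}$

Start from the elementary integral
$$J(a) = \int_{-\infty}^{\infty} 5 e^{- a u^{2}} \, du = \frac{5 \sqrt{\pi}}{\sqrt{a}}.$$

Differentiating under the integral sign brings down a factor of $(-u^2)$:
$$\frac{dJ}{da} = \int_{-\infty}^{\infty} - 5 u^{2} e^{- a u^{2}} \, du = - \frac{5 \sqrt{\pi}}{2 a^{\frac{3}{2}}}.$$

Repeating $5$ times in total — each differentiation brings down another $(-u^2)$ — gives
$$\frac{d^{5}J}{da^{5}} = \int_{-\infty}^{\infty} - 5 u^{10} e^{- a u^{2}} \, du = - \frac{4725 \sqrt{\pi}}{32 a^{\frac{11}{2}}},$$
and the integrand here is $(-1)^{5}$ times the target integrand, so $I = (-1)^{5}\,\frac{d^{5}J}{da^{5}} = \frac{4725 \sqrt{\pi}}{32 a^{\frac{11}{2}}}$.

Setting $a = \frac{1}{4}$:
$$I = 302400 \sqrt{\pi}.$$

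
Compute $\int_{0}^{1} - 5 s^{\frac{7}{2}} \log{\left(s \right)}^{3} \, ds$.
$\frac{160}{2187}$

Begin with the known integral
$$J(a) = \int_{0}^{1} - 5 s^{a} \, ds = - \frac{5}{a + 1}.$$

Differentiating under the integral sign brings down a factor of $\ln s$:
$$\frac{dJ}{da} = \int_{0}^{1} - 5 s^{a} \log{\left(s \right)} \, ds = \frac{5}{\left(a + 1\right)^{2}}.$$

Repeating $3$ times in total — each differentiation brings down another $\ln s$ — gives
$$\frac{d^{3}J}{da^{3}} = \int_{0}^{1} - 5 s^{a} \log{\left(s \right)}^{3} \, ds = \frac{30}{\left(a + 1\right)^{4}},$$
and the integrand here is exactly the target integrand, so $I = \frac{30}{\left(a + 1\right)^{4}}$.

Setting $a = \frac{7}{2}$:
$$I = \frac{160}{2187}.$$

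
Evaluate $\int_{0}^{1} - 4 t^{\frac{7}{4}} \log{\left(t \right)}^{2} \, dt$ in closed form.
$- \frac{512}{1331}$

Start from the elementary integral
$$J(a) = \int_{0}^{1} - 4 t^{a} \, dt = - \frac{4}{a + 1}.$$

Differentiating under the integral sign brings down a factor of $\ln t$:
$$\frac{dJ}{da} = \int_{0}^{1} - 4 t^{a} \log{\left(t \right)} \, dt = \frac{4}{\left(a + 1\right)^{2}}.$$

Repeating twice in total — each differentiation brings down another $\ln t$ — gives
$$\frac{d^{2}J}{da^{2}} = \int_{0}^{1} - 4 t^{a} \log{\left(t \right)}^{2} \, dt = - \frac{8}{\left(a + 1\right)^{3}},$$
and the integrand here is exactly the target integrand, so $I = - \frac{8}{\left(a + 1\right)^{3}}$.

Setting $a = \frac{7}{4}$:
$$I = - \frac{512}{1331}.$$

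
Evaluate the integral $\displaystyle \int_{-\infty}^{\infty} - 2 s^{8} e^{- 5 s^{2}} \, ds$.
$- \frac{21 \sqrt{5} \sqrt{\pi}}{5000}$

Start from the elementary integral
$$J(a) = \int_{-\infty}^{\infty} - 2 e^{- a s^{2}} \, ds = - \frac{2 \sqrt{\pi}}{\sqrt{a}}.$$

Differentiating under the integral sign brings down a factor of $(-s^2)$:
$$\frac{dJ}{da} = \int_{-\infty}^{\infty} 2 s^{2} e^{- a s^{2}} \, ds = \frac{\sqrt{\pi}}{a^{\frac{3}{2}}}.$$

Repeating $4$ times in total — each differentiation brings down another $(-s^2)$ — gives
$$\frac{d^{4}J}{da^{4}} = \int_{-\infty}^{\infty} - 2 s^{8} e^{- a s^{2}} \, ds = - \frac{105 \sqrt{\pi}}{8 a^{\frac{9}{2}}},$$
and the integrand here is exactly the target integrand, so $I = - \frac{105 \sqrt{\pi}}{8 a^{\frac{9}{2}}}$.

Setting $a = 5$:
$$I = - \frac{21 \sqrt{5} \sqrt{\pi}}{5000}.$$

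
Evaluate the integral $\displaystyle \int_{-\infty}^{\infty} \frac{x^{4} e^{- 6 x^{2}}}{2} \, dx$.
$\frac{\sqrt{6} \sqrt{\pi}}{576}$

Consider the simpler parametrised integral
$$J(a) = \int_{-\infty}^{\infty} \frac{e^{- a x^{2}}}{2} \, dx = \frac{\sqrt{\pi}}{2 \sqrt{a}}.$$

Differentiating under the integral sign brings down a factor of $(-x^2)$:
$$\frac{dJ}{da} = \int_{-\infty}^{\infty} - \frac{x^{2} e^{- a x^{2}}}{2} \, dx = - \frac{\sqrt{\pi}}{4 a^{\frac{3}{2}}}.$$

Repeating twice in total — each differentiation brings down another $(-x^2)$ — gives
$$\frac{d^{2}J}{da^{2}} = \int_{-\infty}^{\infty} \frac{x^{4} e^{- a x^{2}}}{2} \, dx = \frac{3 \sqrt{\pi}}{8 a^{\frac{5}{2}}},$$
and the integrand here is exactly the target integrand, so $I = \frac{3 \sqrt{\pi}}{8 a^{\frac{5}{2}}}$.

Setting $a = 6$:
$$I = \frac{\sqrt{6} \sqrt{\pi}}{576}.$$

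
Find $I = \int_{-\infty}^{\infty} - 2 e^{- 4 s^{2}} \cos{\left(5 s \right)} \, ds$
$- \frac{\sqrt{\pi}}{e^{\frac{25}{16}}}$

Let $b$ denote the cosine frequency and define $I(b) = \int_{-\infty}^{\infty} - 2 e^{- 4 s^{2}} \cos{\left(b s \right)} \, ds$.

Differentiating under the integral sign,
$$I'(b) = \int_{-\infty}^{\infty} 2 s e^{- 4 s^{2}} \sin{\left(b s \right)} \, ds.$$

Integrate $\int_{-\infty}^{\infty} s \sin(b s)\, e^{- 4 s^{2}}\, ds$ by parts with $u = \sin(b s)$ and $dv = s\, e^{- 4 s^{2}}\, ds$, giving $v = - \frac{e^{- 4 s^{2}}}{8}$. The boundary term vanishes and
$$\int_{-\infty}^{\infty} s \sin(b s)\, e^{- 4 s^{2}}\, ds = \frac{b}{8} \int_{-\infty}^{\infty} \cos(b s)\, e^{- 4 s^{2}}\, ds,$$
so $I'(b) = - \frac{b}{8}\, I(b)$.

This is a separable first-order ODE; solving with the initial condition $I(0) = \int_{-\infty}^{\infty} - 2 e^{- 4 s^{2}}\,ds = - \sqrt{\pi}$ gives
$$I(b) = - \sqrt{\pi} e^{- \frac{b^{2}}{16}}.$$

Setting $b = 5$:
$$I = - \frac{\sqrt{\pi}}{e^{\frac{25}{16}}}.$$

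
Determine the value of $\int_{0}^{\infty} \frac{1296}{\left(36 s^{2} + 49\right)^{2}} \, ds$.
$\frac{54 \pi}{343}$

Start from the standard arctangent integral
$$J(a) = \int_{0}^{\infty} \frac{1}{a^{2} + s^{2}} \, ds = \frac{\pi}{2 a}.$$

Differentiating under the integral sign with respect to $a$,
$$\frac{dJ}{da} = \int_{0}^{\infty} - \frac{2 a}{\left(a^{2} + s^{2}\right)^{2}} \, ds = - \frac{\pi}{2 a^{2}},$$
so $\int_{0}^{\infty} \frac{1}{\left(a^{2} + s^{2}\right)^{2}} \, ds = \frac{\pi}{4 a^{3}}$.

Setting $a = \frac{7}{6}$:
$$I = \frac{54 \pi}{343}.$$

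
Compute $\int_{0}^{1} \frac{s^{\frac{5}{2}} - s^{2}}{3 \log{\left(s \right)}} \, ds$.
$- \frac{\log{\left(6 \right)}}{3} + \frac{\log{\left(7 \right)}}{3}$

Replace the exponent $\frac{5}{2}$ by a parameter $a$: let $I(a) = \int_{0}^{1} \frac{- s^{2} + s^{a}}{3 \log{\left(s \right)}} \, ds$.

Since $\dfrac{\partial}{\partial a}\,s^{a} = s^{a} \ln s$, the $\ln s$ in the denominator cancels and
$$\frac{dI}{da} = \int_{0}^{1} \frac{1}{3} s^{a} \, ds = \frac{1}{3} \left[\frac{s^{a+1}}{a+1}\right]_0^1 = \frac{1}{3 \left(a + 1\right)}.$$

Integrating with respect to $a$ gives $I(a) = \frac{\log{\left(a + 1 \right)}}{3} - \frac{\log{\left(3 \right)}}{3} + C$.

At $a = 2$ the integrand is identically $0$, so $I(2) = 0$. The closed form gives $0$, hence $C = 0$.

Setting $a = \frac{5}{2}$:
$$I = - \frac{\log{\left(6 \right)}}{3} + \frac{\log{\left(7 \right)}}{3}.$$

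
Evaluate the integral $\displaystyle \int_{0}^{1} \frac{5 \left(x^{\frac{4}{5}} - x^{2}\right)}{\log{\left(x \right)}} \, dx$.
$\log{\left(\frac{243}{3125} \right)}$

Introduce a parameter $a$ in the exponent: let $I(a) = \int_{0}^{1} \frac{5 \left(- x^{2} + x^{a}\right)}{\log{\left(x \right)}} \, dx$.

Since $\dfrac{\partial}{\partial a}\,x^{a} = x^{a} \ln x$, the $\ln x$ in the denominator cancels and
$$\frac{dI}{da} = \int_{0}^{1} 5 x^{a} \, dx = 5 \left[\frac{x^{a+1}}{a+1}\right]_0^1 = \frac{5}{a + 1}.$$

Integrating with respect to $a$ gives $I(a) = \log{\left(\frac{\left(a + 1\right)^{5}}{243} \right)} + C$.

At $a = 2$ the integrand is identically $0$, so $I(2) = 0$. The closed form gives $0$, hence $C = 0$.

Setting $a = \frac{4}{5}$:
$$I = \log{\left(\frac{243}{3125} \right)}.$$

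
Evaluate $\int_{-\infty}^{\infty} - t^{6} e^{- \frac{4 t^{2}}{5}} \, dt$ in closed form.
$- \frac{1875 \sqrt{5} \sqrt{\pi}}{1024}$

Begin with the known integral
$$J(a) = \int_{-\infty}^{\infty} - e^{- a t^{2}} \, dt = - \frac{\sqrt{\pi}}{\sqrt{a}}.$$

Differentiating under the integral sign brings down a factor of $(-t^2)$:
$$\frac{dJ}{da} = \int_{-\infty}^{\infty} t^{2} e^{- a t^{2}} \, dt = \frac{\sqrt{\pi}}{2 a^{\frac{3}{2}}}.$$

Repeating $3$ times in total — each differentiation brings down another $(-t^2)$ — gives
$$\frac{d^{3}J}{da^{3}} = \int_{-\infty}^{\infty} t^{6} e^{- a t^{2}} \, dt = \frac{15 \sqrt{\pi}}{8 a^{\frac{7}{2}}},$$
and the integrand here is $(-1)^{3}$ times the target integrand, so $I = (-1)^{3}\,\frac{d^{3}J}{da^{3}} = - \frac{15 \sqrt{\pi}}{8 a^{\frac{7}{2}}}$.

Setting $a = \frac{4}{5}$:
$$I = - \frac{1875 \sqrt{5} \sqrt{\pi}}{1024}.$$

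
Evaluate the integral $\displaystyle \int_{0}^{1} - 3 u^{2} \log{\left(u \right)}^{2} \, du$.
$- \frac{2}{9}$

Start from the elementary integral
$$J(a) = \int_{0}^{1} - 3 u^{a} \, du = - \frac{3}{a + 1}.$$

Differentiating under the integral sign brings down a factor of $\ln u$:
$$\frac{dJ}{da} = \int_{0}^{1} - 3 u^{a} \log{\left(u \right)} \, du = \frac{3}{\left(a + 1\right)^{2}}.$$

Repeating twice in total — each differentiation brings down another $\ln u$ — gives
$$\frac{d^{2}J}{da^{2}} = \int_{0}^{1} - 3 u^{a} \log{\left(u \right)}^{2} \, du = - \frac{6}{\left(a + 1\right)^{3}},$$
and the integrand here is exactly the target integrand, so $I = - \frac{6}{\left(a + 1\right)^{3}}$.

Setting $a = 2$:
$$I = - \frac{2}{9}.$$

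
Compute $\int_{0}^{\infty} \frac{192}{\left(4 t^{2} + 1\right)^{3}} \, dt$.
$18 \pi$

Begin with the known result
$$J(a) = \int_{0}^{\infty} \frac{3}{a^{2} + t^{2}} \, dt = \frac{3 \pi}{2 a}.$$

Differentiating under the integral sign with respect to $a$,
$$\frac{dJ}{da} = \int_{0}^{\infty} - \frac{6 a}{\left(a^{2} + t^{2}\right)^{2}} \, dt = - \frac{3 \pi}{2 a^{2}},$$
so $\int_{0}^{\infty} \frac{3}{\left(a^{2} + t^{2}\right)^{2}} \, dt = \frac{3 \pi}{4 a^{3}}$.

Repeating — each differentiation of $1/(t^2+a^2)^j$ produces $-2ja/(t^2+a^2)^{j+1}$ — and dividing through by $-2ja$ at each step yields, after $2$ differentiations in total,
$$\int_{0}^{\infty} \frac{3}{\left(a^{2} + t^{2}\right)^{3}} \, dt = \frac{9 \pi}{16 a^{5}}.$$

Setting $a = \frac{1}{2}$:
$$I = 18 \pi.$$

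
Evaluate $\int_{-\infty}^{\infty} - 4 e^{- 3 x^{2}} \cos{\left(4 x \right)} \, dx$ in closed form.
$- \frac{4 \sqrt{3} \sqrt{\pi}}{3 e^{\frac{4}{3}}}$

Treat the cosine frequency as a parameter and define $I(b) = \int_{-\infty}^{\infty} - 4 e^{- 3 x^{2}} \cos{\left(b x \right)} \, dx$.

Differentiating under the integral sign,
$$I'(b) = \int_{-\infty}^{\infty} 4 x e^{- 3 x^{2}} \sin{\left(b x \right)} \, dx.$$

Integrate $\int_{-\infty}^{\infty} x \sin(b x)\, e^{- 3 x^{2}}\, dx$ by parts with $u = \sin(b x)$ and $dv = x\, e^{- 3 x^{2}}\, dx$, giving $v = - \frac{e^{- 3 x^{2}}}{6}$. The boundary term vanishes and
$$\int_{-\infty}^{\infty} x \sin(b x)\, e^{- 3 x^{2}}\, dx = \frac{b}{6} \int_{-\infty}^{\infty} \cos(b x)\, e^{- 3 x^{2}}\, dx,$$
so $I'(b) = - \frac{b}{6}\, I(b)$.

This is a separable first-order ODE; solving with the initial condition $I(0) = \int_{-\infty}^{\infty} - 4 e^{- 3 x^{2}}\,dx = - \frac{4 \sqrt{3} \sqrt{\pi}}{3}$ gives
$$I(b) = - \frac{4 \sqrt{3} \sqrt{\pi} e^{- \frac{b^{2}}{12}}}{3}.$$

Setting $b = 4$:
$$I = - \frac{4 \sqrt{3} \sqrt{\pi}}{3 e^{\frac{4}{3}}}.$$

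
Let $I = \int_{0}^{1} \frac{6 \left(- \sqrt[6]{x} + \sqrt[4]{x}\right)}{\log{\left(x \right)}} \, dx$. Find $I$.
$\log{\left(\frac{11390625}{7529536} \right)}$

Consider the one-parameter family: let $I(a) = \int_{0}^{1} \frac{6 \left(- \sqrt[6]{x} + x^{a}\right)}{\log{\left(x \right)}} \, dx$.

Since $\dfrac{\partial}{\partial a}\,x^{a} = x^{a} \ln x$, the $\ln x$ in the denominator cancels and
$$\frac{dI}{da} = \int_{0}^{1} 6 x^{a} \, dx = 6 \left[\frac{x^{a+1}}{a+1}\right]_0^1 = \frac{6}{a + 1}.$$

Integrating with respect to $a$ gives $I(a) = \log{\left(\frac{46656 \left(a + 1\right)^{6}}{117649} \right)} + C$.

At $a = \frac{1}{6}$ the integrand is identically $0$, so $I(\frac{1}{6}) = 0$. The closed form gives $0$, hence $C = 0$.

Setting $a = \frac{1}{4}$:
$$I = \log{\left(\frac{11390625}{7529536} \right)}.$$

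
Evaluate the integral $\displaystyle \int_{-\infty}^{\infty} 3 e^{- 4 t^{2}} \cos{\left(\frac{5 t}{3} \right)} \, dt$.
$\frac{3 \sqrt{\pi}}{2 e^{\frac{25}{144}}}$

Let $b$ denote the cosine frequency and define $I(b) = \int_{-\infty}^{\infty} 3 e^{- 4 t^{2}} \cos{\left(b t \right)} \, dt$.

Differentiating under the integral sign,
$$I'(b) = \int_{-\infty}^{\infty} - 3 t e^{- 4 t^{2}} \sin{\left(b t \right)} \, dt.$$

Integrate $\int_{-\infty}^{\infty} t \sin(b t)\, e^{- 4 t^{2}}\, dt$ by parts with $u = \sin(b t)$ and $dv = t\, e^{- 4 t^{2}}\, dt$, giving $v = - \frac{e^{- 4 t^{2}}}{8}$. The boundary term vanishes and
$$\int_{-\infty}^{\infty} t \sin(b t)\, e^{- 4 t^{2}}\, dt = \frac{b}{8} \int_{-\infty}^{\infty} \cos(b t)\, e^{- 4 t^{2}}\, dt,$$
so $I'(b) = - \frac{b}{8}\, I(b)$.

This is a separable first-order ODE; solving with the initial condition $I(0) = \int_{-\infty}^{\infty} 3 e^{- 4 t^{2}}\,dt = \frac{3 \sqrt{\pi}}{2}$ gives
$$I(b) = \frac{3 \sqrt{\pi} e^{- \frac{b^{2}}{16}}}{2}.$$

Setting $b = \frac{5}{3}$:
$$I = \frac{3 \sqrt{\pi}}{2 e^{\frac{25}{144}}}.$$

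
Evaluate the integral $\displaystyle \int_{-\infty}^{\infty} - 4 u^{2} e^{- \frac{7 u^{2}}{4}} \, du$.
$- \frac{16 \sqrt{7} \sqrt{\pi}}{49}$

Start from the elementary integral
$$J(a) = \int_{-\infty}^{\infty} - 4 e^{- a u^{2}} \, du = - \frac{4 \sqrt{\pi}}{\sqrt{a}}.$$

Differentiating under the integral sign brings down a factor of $(-u^2)$:
$$\frac{dJ}{da} = \int_{-\infty}^{\infty} 4 u^{2} e^{- a u^{2}} \, du = \frac{2 \sqrt{\pi}}{a^{\frac{3}{2}}}.$$

The integral on the left is $-I$, so $I = - \frac{2 \sqrt{\pi}}{a^{\frac{3}{2}}}$.

Setting $a = \frac{7}{4}$:
$$I = - \frac{16 \sqrt{7} \sqrt{\pi}}{49}.$$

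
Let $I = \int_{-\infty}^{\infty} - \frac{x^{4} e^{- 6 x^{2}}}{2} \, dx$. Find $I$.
$- \frac{\sqrt{6} \sqrt{\pi}}{576}$

Begin with the known integral
$$J(a) = \int_{-\infty}^{\infty} - \frac{e^{- a x^{2}}}{2} \, dx = - \frac{\sqrt{\pi}}{2 \sqrt{a}}.$$

Differentiating under the integral sign brings down a factor of $(-x^2)$:
$$\frac{dJ}{da} = \int_{-\infty}^{\infty} \frac{x^{2} e^{- a x^{2}}}{2} \, dx = \frac{\sqrt{\pi}}{4 a^{\frac{3}{2}}}.$$

Repeating twice in total — each differentiation brings down another $(-x^2)$ — gives
$$\frac{d^{2}J}{da^{2}} = \int_{-\infty}^{\infty} - \frac{x^{4} e^{- a x^{2}}}{2} \, dx = - \frac{3 \sqrt{\pi}}{8 a^{\frac{5}{2}}},$$
and the integrand here is exactly the target integrand, so $I = - \frac{3 \sqrt{\pi}}{8 a^{\frac{5}{2}}}$.

Setting $a = 6$:
$$I = - \frac{\sqrt{6} \sqrt{\pi}}{576}.$$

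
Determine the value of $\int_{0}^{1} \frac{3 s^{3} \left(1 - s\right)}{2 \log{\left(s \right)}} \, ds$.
$\log{\left(\frac{8 \sqrt{5}}{25} \right)}$

Replace the exponent $3$ by a parameter $a$: let $I(a) = \int_{0}^{1} \frac{3 \left(- s^{4} + s^{a}\right)}{2 \log{\left(s \right)}} \, ds$.

Since $\dfrac{\partial}{\partial a}\,s^{a} = s^{a} \ln s$, the $\ln s$ in the denominator cancels and
$$\frac{dI}{da} = \int_{0}^{1} \frac{3}{2} s^{a} \, ds = \frac{3}{2} \left[\frac{s^{a+1}}{a+1}\right]_0^1 = \frac{3}{2 \left(a + 1\right)}.$$

Integrating with respect to $a$ gives $I(a) = \frac{3 \log{\left(a + 1 \right)}}{2} - \frac{3 \log{\left(5 \right)}}{2} + C$.

At $a = 4$ the integrand is identically $0$, so $I(4) = 0$. The closed form gives $0$, hence $C = 0$.

Setting $a = 3$:
$$I = \log{\left(\frac{8 \sqrt{5}}{25} \right)}.$$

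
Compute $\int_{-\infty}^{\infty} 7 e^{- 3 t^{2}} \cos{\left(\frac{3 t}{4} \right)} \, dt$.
$\frac{7 \sqrt{3} \sqrt{\pi}}{3 e^{\frac{3}{64}}}$

Define $I(b) = \int_{-\infty}^{\infty} 7 e^{- 3 t^{2}} \cos{\left(b t \right)} \, dt$.

Differentiating under the integral sign,
$$I'(b) = \int_{-\infty}^{\infty} - 7 t e^{- 3 t^{2}} \sin{\left(b t \right)} \, dt.$$

Integrate $\int_{-\infty}^{\infty} t \sin(b t)\, e^{- 3 t^{2}}\, dt$ by parts with $u = \sin(b t)$ and $dv = t\, e^{- 3 t^{2}}\, dt$, giving $v = - \frac{e^{- 3 t^{2}}}{6}$. The boundary term vanishes and
$$\int_{-\infty}^{\infty} t \sin(b t)\, e^{- 3 t^{2}}\, dt = \frac{b}{6} \int_{-\infty}^{\infty} \cos(b t)\, e^{- 3 t^{2}}\, dt,$$
so $I'(b) = - \frac{b}{6}\, I(b)$.

This is a separable first-order ODE; solving with the initial condition $I(0) = \int_{-\infty}^{\infty} 7 e^{- 3 t^{2}}\,dt = \frac{7 \sqrt{3} \sqrt{\pi}}{3}$ gives
$$I(b) = \frac{7 \sqrt{3} \sqrt{\pi} e^{- \frac{b^{2}}{12}}}{3}.$$

Setting $b = \frac{3}{4}$:
$$I = \frac{7 \sqrt{3} \sqrt{\pi}}{3 e^{\frac{3}{64}}}.$$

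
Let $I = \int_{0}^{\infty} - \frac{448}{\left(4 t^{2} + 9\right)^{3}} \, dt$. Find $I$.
$- \frac{14 \pi}{81}$

Start from the standard arctangent integral
$$J(a) = \int_{0}^{\infty} - \frac{7}{a^{2} + t^{2}} \, dt = - \frac{7 \pi}{2 a}.$$

Differentiating under the integral sign with respect to $a$,
$$\frac{dJ}{da} = \int_{0}^{\infty} \frac{14 a}{\left(a^{2} + t^{2}\right)^{2}} \, dt = \frac{7 \pi}{2 a^{2}},$$
so $\int_{0}^{\infty} - \frac{7}{\left(a^{2} + t^{2}\right)^{2}} \, dt = - \frac{7 \pi}{4 a^{3}}$.

Repeating — each differentiation of $1/(t^2+a^2)^j$ produces $-2ja/(t^2+a^2)^{j+1}$ — and dividing through by $-2ja$ at each step yields, after $2$ differentiations in total,
$$\int_{0}^{\infty} - \frac{7}{\left(a^{2} + t^{2}\right)^{3}} \, dt = - \frac{21 \pi}{16 a^{5}}.$$

Setting $a = \frac{3}{2}$:
$$I = - \frac{14 \pi}{81}.$$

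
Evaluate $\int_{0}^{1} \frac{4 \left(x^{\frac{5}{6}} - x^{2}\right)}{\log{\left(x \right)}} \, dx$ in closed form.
$\log{\left(\frac{14641}{104976} \right)}$

Consider the one-parameter family: let $I(a) = \int_{0}^{1} \frac{4 \left(- x^{2} + x^{a}\right)}{\log{\left(x \right)}} \, dx$.

Since $\dfrac{\partial}{\partial a}\,x^{a} = x^{a} \ln x$, the $\ln x$ in the denominator cancels and
$$\frac{dI}{da} = \int_{0}^{1} 4 x^{a} \, dx = 4 \left[\frac{x^{a+1}}{a+1}\right]_0^1 = \frac{4}{a + 1}.$$

Integrating with respect to $a$ gives $I(a) = \log{\left(\frac{\left(a + 1\right)^{4}}{81} \right)} + C$.

At $a = 2$ the integrand is identically $0$, so $I(2) = 0$. The closed form gives $0$, hence $C = 0$.

Setting $a = \frac{5}{6}$:
$$I = \log{\left(\frac{14641}{104976} \right)}.$$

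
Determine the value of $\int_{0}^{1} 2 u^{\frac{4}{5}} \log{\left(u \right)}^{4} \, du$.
$\frac{50000}{19683}$

Start from the elementary integral
$$J(a) = \int_{0}^{1} 2 u^{a} \, du = \frac{2}{a + 1}.$$

Differentiating under the integral sign brings down a factor of $\ln u$:
$$\frac{dJ}{da} = \int_{0}^{1} 2 u^{a} \log{\left(u \right)} \, du = - \frac{2}{\left(a + 1\right)^{2}}.$$

Repeating $4$ times in total — each differentiation brings down another $\ln u$ — gives
$$\frac{d^{4}J}{da^{4}} = \int_{0}^{1} 2 u^{a} \log{\left(u \right)}^{4} \, du = \frac{48}{\left(a + 1\right)^{5}},$$
and the integrand here is exactly the target integrand, so $I = \frac{48}{\left(a + 1\right)^{5}}$.

Setting $a = \frac{4}{5}$:
$$I = \frac{50000}{19683}.$$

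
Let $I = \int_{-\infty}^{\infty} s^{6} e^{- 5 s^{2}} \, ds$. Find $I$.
$\frac{3 \sqrt{5} \sqrt{\pi}}{1000}$

Start from the elementary integral
$$J(a) = \int_{-\infty}^{\infty} e^{- a s^{2}} \, ds = \frac{\sqrt{\pi}}{\sqrt{a}}.$$

Differentiating under the integral sign brings down a factor of $(-s^2)$:
$$\frac{dJ}{da} = \int_{-\infty}^{\infty} - s^{2} e^{- a s^{2}} \, ds = - \frac{\sqrt{\pi}}{2 a^{\frac{3}{2}}}.$$

Repeating $3$ times in total — each differentiation brings down another $(-s^2)$ — gives
$$\frac{d^{3}J}{da^{3}} = \int_{-\infty}^{\infty} - s^{6} e^{- a s^{2}} \, ds = - \frac{15 \sqrt{\pi}}{8 a^{\frac{7}{2}}},$$
and the integrand here is $(-1)^{3}$ times the target integrand, so $I = (-1)^{3}\,\frac{d^{3}J}{da^{3}} = \frac{15 \sqrt{\pi}}{8 a^{\frac{7}{2}}}$.

Setting $a = 5$:
$$I = \frac{3 \sqrt{5} \sqrt{\pi}}{1000}.$$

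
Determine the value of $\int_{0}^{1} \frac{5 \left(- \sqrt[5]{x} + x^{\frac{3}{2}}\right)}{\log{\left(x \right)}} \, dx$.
$- \log{\left(\frac{248832}{9765625} \right)}$

Introduce a parameter $a$ in the exponent: let $I(a) = \int_{0}^{1} \frac{5 \left(x^{\frac{3}{2}} - x^{a}\right)}{\log{\left(x \right)}} \, dx$.

Since $\dfrac{\partial}{\partial a}\,x^{a} = x^{a} \ln x$, the $\ln x$ in the denominator cancels and
$$\frac{dI}{da} = \int_{0}^{1} -5 x^{a} \, dx = -5 \left[\frac{x^{a+1}}{a+1}\right]_0^1 = - \frac{5}{a + 1}.$$

Integrating with respect to $a$ gives $I(a) = - \log{\left(\frac{32 \left(a + 1\right)^{5}}{3125} \right)} + C$.

At $a = \frac{3}{2}$ the integrand is identically $0$, so $I(\frac{3}{2}) = 0$. The closed form gives $0$, hence $C = 0$.

Setting $a = \frac{1}{5}$:
$$I = - \log{\left(\frac{248832}{9765625} \right)}.$$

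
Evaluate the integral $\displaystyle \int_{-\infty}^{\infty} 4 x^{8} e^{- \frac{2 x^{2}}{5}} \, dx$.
$\frac{65625 \sqrt{10} \sqrt{\pi}}{128}$

Begin with the known integral
$$J(a) = \int_{-\infty}^{\infty} 4 e^{- a x^{2}} \, dx = \frac{4 \sqrt{\pi}}{\sqrt{a}}.$$

Differentiating under the integral sign brings down a factor of $(-x^2)$:
$$\frac{dJ}{da} = \int_{-\infty}^{\infty} - 4 x^{2} e^{- a x^{2}} \, dx = - \frac{2 \sqrt{\pi}}{a^{\frac{3}{2}}}.$$

Repeating $4$ times in total — each differentiation brings down another $(-x^2)$ — gives
$$\frac{d^{4}J}{da^{4}} = \int_{-\infty}^{\infty} 4 x^{8} e^{- a x^{2}} \, dx = \frac{105 \sqrt{\pi}}{4 a^{\frac{9}{2}}},$$
and the integrand here is exactly the target integrand, so $I = \frac{105 \sqrt{\pi}}{4 a^{\frac{9}{2}}}$.

Setting $a = \frac{2}{5}$:
$$I = \frac{65625 \sqrt{10} \sqrt{\pi}}{128}.$$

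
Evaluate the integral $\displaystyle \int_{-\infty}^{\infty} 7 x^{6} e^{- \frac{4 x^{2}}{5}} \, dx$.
$\frac{13125 \sqrt{5} \sqrt{\pi}}{1024}$

Start from the elementary integral
$$J(a) = \int_{-\infty}^{\infty} 7 e^{- a x^{2}} \, dx = \frac{7 \sqrt{\pi}}{\sqrt{a}}.$$

Differentiating under the integral sign brings down a factor of $(-x^2)$:
$$\frac{dJ}{da} = \int_{-\infty}^{\infty} - 7 x^{2} e^{- a x^{2}} \, dx = - \frac{7 \sqrt{\pi}}{2 a^{\frac{3}{2}}}.$$

Repeating $3$ times in total — each differentiation brings down another $(-x^2)$ — gives
$$\frac{d^{3}J}{da^{3}} = \int_{-\infty}^{\infty} - 7 x^{6} e^{- a x^{2}} \, dx = - \frac{105 \sqrt{\pi}}{8 a^{\frac{7}{2}}},$$
and the integrand here is $(-1)^{3}$ times the target integrand, so $I = (-1)^{3}\,\frac{d^{3}J}{da^{3}} = \frac{105 \sqrt{\pi}}{8 a^{\frac{7}{2}}}$.

Setting $a = \frac{4}{5}$:
$$I = \frac{13125 \sqrt{5} \sqrt{\pi}}{1024}.$$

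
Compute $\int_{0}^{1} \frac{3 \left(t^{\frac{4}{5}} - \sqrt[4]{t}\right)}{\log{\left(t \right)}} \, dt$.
$\log{\left(\frac{46656}{15625} \right)}$

Replace the exponent $\frac{4}{5}$ by a parameter $a$: let $I(a) = \int_{0}^{1} \frac{3 \left(- \sqrt[4]{t} + t^{a}\right)}{\log{\left(t \right)}} \, dt$.

Since $\dfrac{\partial}{\partial a}\,t^{a} = t^{a} \ln t$, the $\ln t$ in the denominator cancels and
$$\frac{dI}{da} = \int_{0}^{1} 3 t^{a} \, dt = 3 \left[\frac{t^{a+1}}{a+1}\right]_0^1 = \frac{3}{a + 1}.$$

Integrating with respect to $a$ gives $I(a) = \log{\left(\frac{64 \left(a + 1\right)^{3}}{125} \right)} + C$.

At $a = \frac{1}{4}$ the integrand is identically $0$, so $I(\frac{1}{4}) = 0$. The closed form gives $0$, hence $C = 0$.

Setting $a = \frac{4}{5}$:
$$I = \log{\left(\frac{46656}{15625} \right)}.$$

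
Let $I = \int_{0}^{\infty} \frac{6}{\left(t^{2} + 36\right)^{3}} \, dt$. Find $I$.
$\frac{\pi}{6912}$

Recall the elementary integral
$$J(a) = \int_{0}^{\infty} \frac{6}{a^{2} + t^{2}} \, dt = \frac{3 \pi}{a}.$$

Differentiating under the integral sign with respect to $a$,
$$\frac{dJ}{da} = \int_{0}^{\infty} - \frac{12 a}{\left(a^{2} + t^{2}\right)^{2}} \, dt = - \frac{3 \pi}{a^{2}},$$
so $\int_{0}^{\infty} \frac{6}{\left(a^{2} + t^{2}\right)^{2}} \, dt = \frac{3 \pi}{2 a^{3}}$.

Repeating — each differentiation of $1/(t^2+a^2)^j$ produces $-2ja/(t^2+a^2)^{j+1}$ — and dividing through by $-2ja$ at each step yields, after $2$ differentiations in total,
$$\int_{0}^{\infty} \frac{6}{\left(a^{2} + t^{2}\right)^{3}} \, dt = \frac{9 \pi}{8 a^{5}}.$$

Setting $a = 6$:
$$I = \frac{\pi}{6912}.$$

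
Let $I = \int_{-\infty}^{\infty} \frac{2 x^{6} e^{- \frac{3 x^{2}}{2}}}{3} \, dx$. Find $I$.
$\frac{10 \sqrt{6} \sqrt{\pi}}{81}$

Start from the elementary integral
$$J(a) = \int_{-\infty}^{\infty} \frac{2 e^{- a x^{2}}}{3} \, dx = \frac{2 \sqrt{\pi}}{3 \sqrt{a}}.$$

Differentiating under the integral sign brings down a factor of $(-x^2)$:
$$\frac{dJ}{da} = \int_{-\infty}^{\infty} - \frac{2 x^{2} e^{- a x^{2}}}{3} \, dx = - \frac{\sqrt{\pi}}{3 a^{\frac{3}{2}}}.$$

Repeating $3$ times in total — each differentiation brings down another $(-x^2)$ — gives
$$\frac{d^{3}J}{da^{3}} = \int_{-\infty}^{\infty} - \frac{2 x^{6} e^{- a x^{2}}}{3} \, dx = - \frac{5 \sqrt{\pi}}{4 a^{\frac{7}{2}}},$$
and the integrand here is $(-1)^{3}$ times the target integrand, so $I = (-1)^{3}\,\frac{d^{3}J}{da^{3}} = \frac{5 \sqrt{\pi}}{4 a^{\frac{7}{2}}}$.

Setting $a = \frac{3}{2}$:
$$I = \frac{10 \sqrt{6} \sqrt{\pi}}{81}.$$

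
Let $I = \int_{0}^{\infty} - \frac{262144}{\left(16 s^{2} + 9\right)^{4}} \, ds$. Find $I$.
$- \frac{10240 \pi}{2187}$

Recall the elementary integral
$$J(a) = \int_{0}^{\infty} - \frac{4}{a^{2} + s^{2}} \, ds = - \frac{2 \pi}{a}.$$

Differentiating under the integral sign with respect to $a$,
$$\frac{dJ}{da} = \int_{0}^{\infty} \frac{8 a}{\left(a^{2} + s^{2}\right)^{2}} \, ds = \frac{2 \pi}{a^{2}},$$
so $\int_{0}^{\infty} - \frac{4}{\left(a^{2} + s^{2}\right)^{2}} \, ds = - \frac{\pi}{a^{3}}$.

Repeating — each differentiation of $1/(s^2+a^2)^j$ produces $-2ja/(s^2+a^2)^{j+1}$ — and dividing through by $-2ja$ at each step yields, after $3$ differentiations in total,
$$\int_{0}^{\infty} - \frac{4}{\left(a^{2} + s^{2}\right)^{4}} \, ds = - \frac{5 \pi}{8 a^{7}}.$$

Setting $a = \frac{3}{4}$:
$$I = - \frac{10240 \pi}{2187}.$$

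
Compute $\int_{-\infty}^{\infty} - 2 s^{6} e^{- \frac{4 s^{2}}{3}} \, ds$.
$- \frac{405 \sqrt{3} \sqrt{\pi}}{512}$

Begin with the known integral
$$J(a) = \int_{-\infty}^{\infty} - 2 e^{- a s^{2}} \, ds = - \frac{2 \sqrt{\pi}}{\sqrt{a}}.$$

Differentiating under the integral sign brings down a factor of $(-s^2)$:
$$\frac{dJ}{da} = \int_{-\infty}^{\infty} 2 s^{2} e^{- a s^{2}} \, ds = \frac{\sqrt{\pi}}{a^{\frac{3}{2}}}.$$

Repeating $3$ times in total — each differentiation brings down another $(-s^2)$ — gives
$$\frac{d^{3}J}{da^{3}} = \int_{-\infty}^{\infty} 2 s^{6} e^{- a s^{2}} \, ds = \frac{15 \sqrt{\pi}}{4 a^{\frac{7}{2}}},$$
and the integrand here is $(-1)^{3}$ times the target integrand, so $I = (-1)^{3}\,\frac{d^{3}J}{da^{3}} = - \frac{15 \sqrt{\pi}}{4 a^{\frac{7}{2}}}$.

Setting $a = \frac{4}{3}$:
$$I = - \frac{405 \sqrt{3} \sqrt{\pi}}{512}.$$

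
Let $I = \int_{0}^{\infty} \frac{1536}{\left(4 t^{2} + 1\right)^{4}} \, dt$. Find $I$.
$120 \pi$

Recall the elementary integral
$$J(a) = \int_{0}^{\infty} \frac{6}{a^{2} + t^{2}} \, dt = \frac{3 \pi}{a}.$$

Differentiating under the integral sign with respect to $a$,
$$\frac{dJ}{da} = \int_{0}^{\infty} - \frac{12 a}{\left(a^{2} + t^{2}\right)^{2}} \, dt = - \frac{3 \pi}{a^{2}},$$
so $\int_{0}^{\infty} \frac{6}{\left(a^{2} + t^{2}\right)^{2}} \, dt = \frac{3 \pi}{2 a^{3}}$.

Repeating — each differentiation of $1/(t^2+a^2)^j$ produces $-2ja/(t^2+a^2)^{j+1}$ — and dividing through by $-2ja$ at each step yields, after $3$ differentiations in total,
$$\int_{0}^{\infty} \frac{6}{\left(a^{2} + t^{2}\right)^{4}} \, dt = \frac{15 \pi}{16 a^{7}}.$$

Setting $a = \frac{1}{2}$:
$$I = 120 \pi.$$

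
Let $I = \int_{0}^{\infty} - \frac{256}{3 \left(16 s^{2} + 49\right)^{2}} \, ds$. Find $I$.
$- \frac{16 \pi}{1029}$

Start from the standard arctangent integral
$$J(a) = \int_{0}^{\infty} - \frac{1}{3 \left(a^{2} + s^{2}\right)} \, ds = - \frac{\pi}{6 a}.$$

Differentiating under the integral sign with respect to $a$,
$$\frac{dJ}{da} = \int_{0}^{\infty} \frac{2 a}{3 \left(a^{2} + s^{2}\right)^{2}} \, ds = \frac{\pi}{6 a^{2}},$$
so $\int_{0}^{\infty} - \frac{1}{3 \left(a^{2} + s^{2}\right)^{2}} \, ds = - \frac{\pi}{12 a^{3}}$.

Setting $a = \frac{7}{4}$:
$$I = - \frac{16 \pi}{1029}.$$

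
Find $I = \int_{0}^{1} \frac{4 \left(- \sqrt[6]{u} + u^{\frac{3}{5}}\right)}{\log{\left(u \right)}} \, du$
$- \log{\left(\frac{1500625}{5308416} \right)}$

Introduce a parameter $a$ in the exponent: let $I(a) = \int_{0}^{1} \frac{4 \left(u^{\frac{3}{5}} - u^{a}\right)}{\log{\left(u \right)}} \, du$.

Since $\dfrac{\partial}{\partial a}\,u^{a} = u^{a} \ln u$, the $\ln u$ in the denominator cancels and
$$\frac{dI}{da} = \int_{0}^{1} -4 u^{a} \, du = -4 \left[\frac{u^{a+1}}{a+1}\right]_0^1 = - \frac{4}{a + 1}.$$

Integrating with respect to $a$ gives $I(a) = - \log{\left(\frac{625 \left(a + 1\right)^{4}}{4096} \right)} + C$.

At $a = \frac{3}{5}$ the integrand is identically $0$, so $I(\frac{3}{5}) = 0$. The closed form gives $0$, hence $C = 0$.

Setting $a = \frac{1}{6}$:
$$I = - \log{\left(\frac{1500625}{5308416} \right)}.$$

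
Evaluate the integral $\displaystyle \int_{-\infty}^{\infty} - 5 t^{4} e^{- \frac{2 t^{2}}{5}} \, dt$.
$- \frac{375 \sqrt{10} \sqrt{\pi}}{32}$

Consider the simpler parametrised integral
$$J(a) = \int_{-\infty}^{\infty} - 5 e^{- a t^{2}} \, dt = - \frac{5 \sqrt{\pi}}{\sqrt{a}}.$$

Differentiating under the integral sign brings down a factor of $(-t^2)$:
$$\frac{dJ}{da} = \int_{-\infty}^{\infty} 5 t^{2} e^{- a t^{2}} \, dt = \frac{5 \sqrt{\pi}}{2 a^{\frac{3}{2}}}.$$

Repeating twice in total — each differentiation brings down another $(-t^2)$ — gives
$$\frac{d^{2}J}{da^{2}} = \int_{-\infty}^{\infty} - 5 t^{4} e^{- a t^{2}} \, dt = - \frac{15 \sqrt{\pi}}{4 a^{\frac{5}{2}}},$$
and the integrand here is exactly the target integrand, so $I = - \frac{15 \sqrt{\pi}}{4 a^{\frac{5}{2}}}$.

Setting $a = \frac{2}{5}$:
$$I = - \frac{375 \sqrt{10} \sqrt{\pi}}{32}.$$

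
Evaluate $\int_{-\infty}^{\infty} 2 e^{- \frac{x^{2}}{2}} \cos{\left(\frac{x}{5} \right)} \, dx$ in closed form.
$\frac{2 \sqrt{2} \sqrt{\pi}}{e^{\frac{1}{50}}}$

Let $b$ denote the cosine frequency and define $I(b) = \int_{-\infty}^{\infty} 2 e^{- \frac{x^{2}}{2}} \cos{\left(b x \right)} \, dx$.

Differentiating under the integral sign,
$$I'(b) = \int_{-\infty}^{\infty} - 2 x e^{- \frac{x^{2}}{2}} \sin{\left(b x \right)} \, dx.$$

Integrate $\int_{-\infty}^{\infty} x \sin(b x)\, e^{- \frac{x^{2}}{2}}\, dx$ by parts with $u = \sin(b x)$ and $dv = x\, e^{- \frac{x^{2}}{2}}\, dx$, giving $v = - e^{- \frac{x^{2}}{2}}$. The boundary term vanishes and
$$\int_{-\infty}^{\infty} x \sin(b x)\, e^{- \frac{x^{2}}{2}}\, dx = b \int_{-\infty}^{\infty} \cos(b x)\, e^{- \frac{x^{2}}{2}}\, dx,$$
so $I'(b) = - b\, I(b)$.

This is a separable first-order ODE; solving with the initial condition $I(0) = \int_{-\infty}^{\infty} 2 e^{- \frac{x^{2}}{2}}\,dx = 2 \sqrt{2} \sqrt{\pi}$ gives
$$I(b) = 2 \sqrt{2} \sqrt{\pi} e^{- \frac{b^{2}}{2}}.$$

Setting $b = \frac{1}{5}$:
$$I = \frac{2 \sqrt{2} \sqrt{\pi}}{e^{\frac{1}{50}}}.$$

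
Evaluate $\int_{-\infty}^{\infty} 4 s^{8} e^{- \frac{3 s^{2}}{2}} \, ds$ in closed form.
$\frac{140 \sqrt{6} \sqrt{\pi}}{81}$

Start from the elementary integral
$$J(a) = \int_{-\infty}^{\infty} 4 e^{- a s^{2}} \, ds = \frac{4 \sqrt{\pi}}{\sqrt{a}}.$$

Differentiating under the integral sign brings down a factor of $(-s^2)$:
$$\frac{dJ}{da} = \int_{-\infty}^{\infty} - 4 s^{2} e^{- a s^{2}} \, ds = - \frac{2 \sqrt{\pi}}{a^{\frac{3}{2}}}.$$

Repeating $4$ times in total — each differentiation brings down another $(-s^2)$ — gives
$$\frac{d^{4}J}{da^{4}} = \int_{-\infty}^{\infty} 4 s^{8} e^{- a s^{2}} \, ds = \frac{105 \sqrt{\pi}}{4 a^{\frac{9}{2}}},$$
and the integrand here is exactly the target integrand, so $I = \frac{105 \sqrt{\pi}}{4 a^{\frac{9}{2}}}$.

Setting $a = \frac{3}{2}$:
$$I = \frac{140 \sqrt{6} \sqrt{\pi}}{81}.$$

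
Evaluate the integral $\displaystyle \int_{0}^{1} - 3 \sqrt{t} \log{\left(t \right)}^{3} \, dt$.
$\frac{32}{9}$

Begin with the known integral
$$J(a) = \int_{0}^{1} - 3 t^{a} \, dt = - \frac{3}{a + 1}.$$

Differentiating under the integral sign brings down a factor of $\ln t$:
$$\frac{dJ}{da} = \int_{0}^{1} - 3 t^{a} \log{\left(t \right)} \, dt = \frac{3}{\left(a + 1\right)^{2}}.$$

Repeating $3$ times in total — each differentiation brings down another $\ln t$ — gives
$$\frac{d^{3}J}{da^{3}} = \int_{0}^{1} - 3 t^{a} \log{\left(t \right)}^{3} \, dt = \frac{18}{\left(a + 1\right)^{4}},$$
and the integrand here is exactly the target integrand, so $I = \frac{18}{\left(a + 1\right)^{4}}$.

Setting $a = \frac{1}{2}$:
$$I = \frac{32}{9}.$$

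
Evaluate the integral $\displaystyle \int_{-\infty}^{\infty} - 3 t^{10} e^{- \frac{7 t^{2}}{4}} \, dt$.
$- \frac{25920 \sqrt{7} \sqrt{\pi}}{16807}$

Consider the simpler parametrised integral
$$J(a) = \int_{-\infty}^{\infty} - 3 e^{- a t^{2}} \, dt = - \frac{3 \sqrt{\pi}}{\sqrt{a}}.$$

Differentiating under the integral sign brings down a factor of $(-t^2)$:
$$\frac{dJ}{da} = \int_{-\infty}^{\infty} 3 t^{2} e^{- a t^{2}} \, dt = \frac{3 \sqrt{\pi}}{2 a^{\frac{3}{2}}}.$$

Repeating $5$ times in total — each differentiation brings down another $(-t^2)$ — gives
$$\frac{d^{5}J}{da^{5}} = \int_{-\infty}^{\infty} 3 t^{10} e^{- a t^{2}} \, dt = \frac{2835 \sqrt{\pi}}{32 a^{\frac{11}{2}}},$$
and the integrand here is $(-1)^{5}$ times the target integrand, so $I = (-1)^{5}\,\frac{d^{5}J}{da^{5}} = - \frac{2835 \sqrt{\pi}}{32 a^{\frac{11}{2}}}$.

Setting $a = \frac{7}{4}$:
$$I = - \frac{25920 \sqrt{7} \sqrt{\pi}}{16807}.$$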